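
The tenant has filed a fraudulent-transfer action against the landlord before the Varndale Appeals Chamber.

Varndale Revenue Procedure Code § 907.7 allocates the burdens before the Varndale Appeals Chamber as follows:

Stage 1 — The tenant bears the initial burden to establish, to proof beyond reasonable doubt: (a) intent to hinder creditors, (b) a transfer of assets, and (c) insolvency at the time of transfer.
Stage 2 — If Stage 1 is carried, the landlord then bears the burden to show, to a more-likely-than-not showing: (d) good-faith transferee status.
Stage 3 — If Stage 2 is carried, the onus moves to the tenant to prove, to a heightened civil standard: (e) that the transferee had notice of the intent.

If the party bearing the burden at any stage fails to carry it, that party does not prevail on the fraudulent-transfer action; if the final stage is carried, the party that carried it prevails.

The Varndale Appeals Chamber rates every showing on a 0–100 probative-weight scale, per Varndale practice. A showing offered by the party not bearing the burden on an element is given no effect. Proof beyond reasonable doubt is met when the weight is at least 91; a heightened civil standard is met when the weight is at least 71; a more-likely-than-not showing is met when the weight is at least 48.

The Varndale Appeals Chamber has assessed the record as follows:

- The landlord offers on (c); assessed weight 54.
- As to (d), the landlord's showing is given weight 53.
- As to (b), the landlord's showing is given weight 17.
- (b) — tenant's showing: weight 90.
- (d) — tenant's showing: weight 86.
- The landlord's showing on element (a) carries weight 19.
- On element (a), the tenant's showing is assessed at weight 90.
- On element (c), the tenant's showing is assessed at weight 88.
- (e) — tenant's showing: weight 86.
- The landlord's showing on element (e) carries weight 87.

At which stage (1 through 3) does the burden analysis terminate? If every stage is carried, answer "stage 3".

stage 1

At Stage 1 the tenant must meet proof beyond reasonable doubt (weight is at least 91): on (a) the weight is 90 (the landlord's 19 is given no effect), < 91, so (a) does not meet the standard; on (b) the weight is 90 (the landlord's 17 is given no effect), which does not reach 91, so (b) does not meet the standard; on (c) the weight is 88 (the landlord's 54 is given no effect), < 91, so (c) does not meet the standard.
  Stage 1 not carried; the tenant fails its burden.
So the landlord prevails.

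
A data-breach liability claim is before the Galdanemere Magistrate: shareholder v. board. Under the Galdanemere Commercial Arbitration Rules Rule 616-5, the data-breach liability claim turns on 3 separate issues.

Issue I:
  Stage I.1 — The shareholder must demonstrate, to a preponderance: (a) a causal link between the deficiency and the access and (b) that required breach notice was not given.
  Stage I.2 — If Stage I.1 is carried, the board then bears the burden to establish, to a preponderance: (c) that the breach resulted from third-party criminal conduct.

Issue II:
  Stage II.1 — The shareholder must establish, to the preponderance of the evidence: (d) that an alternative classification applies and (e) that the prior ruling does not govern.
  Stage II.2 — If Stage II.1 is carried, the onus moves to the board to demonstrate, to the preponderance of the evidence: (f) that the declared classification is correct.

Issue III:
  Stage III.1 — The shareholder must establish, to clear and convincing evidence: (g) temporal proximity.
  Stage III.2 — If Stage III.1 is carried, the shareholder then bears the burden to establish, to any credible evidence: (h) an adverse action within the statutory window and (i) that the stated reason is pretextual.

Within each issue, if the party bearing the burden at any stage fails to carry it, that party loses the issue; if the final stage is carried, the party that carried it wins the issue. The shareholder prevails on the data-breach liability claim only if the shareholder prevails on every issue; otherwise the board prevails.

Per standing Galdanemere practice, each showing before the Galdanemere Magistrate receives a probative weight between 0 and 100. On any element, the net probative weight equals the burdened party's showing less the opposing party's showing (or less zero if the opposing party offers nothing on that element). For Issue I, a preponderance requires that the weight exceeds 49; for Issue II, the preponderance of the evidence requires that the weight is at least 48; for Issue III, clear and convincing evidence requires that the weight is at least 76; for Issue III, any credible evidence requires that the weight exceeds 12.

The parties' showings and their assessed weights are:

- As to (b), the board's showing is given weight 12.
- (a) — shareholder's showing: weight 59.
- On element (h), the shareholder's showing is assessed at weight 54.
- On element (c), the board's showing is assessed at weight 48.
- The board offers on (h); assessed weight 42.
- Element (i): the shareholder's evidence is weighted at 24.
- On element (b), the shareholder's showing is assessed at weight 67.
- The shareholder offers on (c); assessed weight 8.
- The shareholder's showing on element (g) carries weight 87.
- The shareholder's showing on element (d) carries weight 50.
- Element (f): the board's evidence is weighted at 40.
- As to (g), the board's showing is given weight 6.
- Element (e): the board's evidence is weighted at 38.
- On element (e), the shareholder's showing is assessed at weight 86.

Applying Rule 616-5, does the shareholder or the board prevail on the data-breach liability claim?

— Issue I —
Stage I.1 — burden on shareholder; standard: a preponderance (weight exceeds 49).
    (a): 59 > 49 [met]
    (b): 67 − 12 = 55 > 49 [met]
  The shareholder carries Stage I.1; the board now bears the burden.
Stage I.2 — burden on board; standard: a preponderance (weight exceeds 49).
    (c): 48 − 8 = 40 ≤ 49 [not met]
  The board does not carry Stage I.2.
The analysis ends at Stage I.2; the shareholder prevails on this issue.
— Issue II —
Stage II.1 — burden on shareholder; standard: the preponderance of the evidence (weight is at least 48).
    (d): 50 ≥ 48 [met]
    (e): 86 − 38 = 48 ≥ 48 [met]
  All elements met. The burden passes to the board.
Stage II.2 — burden on board; standard: the preponderance of the evidence (weight is at least 48).
    (f): 40 < 48 [not met]
  Stage II.2 not carried; the board fails its burden.
The shareholder prevails on this issue.
— Issue III —
Stage III.1 — burden on shareholder; standard: clear and convincing evidence (weight is at least 76).
    (g): 87 − 6 = 81 ≥ 76 [met]
  All elements met. The shareholder retains the burden for Stage III.2.
Stage III.2 — burden on shareholder; standard: any credible evidence (weight exceeds 12).
    (h): 54 − 42 = 12 ≤ 12 [not met]
    (i): 24 > 12 [met]
  The shareholder does not carry Stage III.2.
The analysis ends at Stage III.2; the board prevails on this issue.
Per-issue: Issue I → shareholder; Issue II → shareholder; Issue III → board. The shareholder must prevail on every issue; overall, the board prevails.

board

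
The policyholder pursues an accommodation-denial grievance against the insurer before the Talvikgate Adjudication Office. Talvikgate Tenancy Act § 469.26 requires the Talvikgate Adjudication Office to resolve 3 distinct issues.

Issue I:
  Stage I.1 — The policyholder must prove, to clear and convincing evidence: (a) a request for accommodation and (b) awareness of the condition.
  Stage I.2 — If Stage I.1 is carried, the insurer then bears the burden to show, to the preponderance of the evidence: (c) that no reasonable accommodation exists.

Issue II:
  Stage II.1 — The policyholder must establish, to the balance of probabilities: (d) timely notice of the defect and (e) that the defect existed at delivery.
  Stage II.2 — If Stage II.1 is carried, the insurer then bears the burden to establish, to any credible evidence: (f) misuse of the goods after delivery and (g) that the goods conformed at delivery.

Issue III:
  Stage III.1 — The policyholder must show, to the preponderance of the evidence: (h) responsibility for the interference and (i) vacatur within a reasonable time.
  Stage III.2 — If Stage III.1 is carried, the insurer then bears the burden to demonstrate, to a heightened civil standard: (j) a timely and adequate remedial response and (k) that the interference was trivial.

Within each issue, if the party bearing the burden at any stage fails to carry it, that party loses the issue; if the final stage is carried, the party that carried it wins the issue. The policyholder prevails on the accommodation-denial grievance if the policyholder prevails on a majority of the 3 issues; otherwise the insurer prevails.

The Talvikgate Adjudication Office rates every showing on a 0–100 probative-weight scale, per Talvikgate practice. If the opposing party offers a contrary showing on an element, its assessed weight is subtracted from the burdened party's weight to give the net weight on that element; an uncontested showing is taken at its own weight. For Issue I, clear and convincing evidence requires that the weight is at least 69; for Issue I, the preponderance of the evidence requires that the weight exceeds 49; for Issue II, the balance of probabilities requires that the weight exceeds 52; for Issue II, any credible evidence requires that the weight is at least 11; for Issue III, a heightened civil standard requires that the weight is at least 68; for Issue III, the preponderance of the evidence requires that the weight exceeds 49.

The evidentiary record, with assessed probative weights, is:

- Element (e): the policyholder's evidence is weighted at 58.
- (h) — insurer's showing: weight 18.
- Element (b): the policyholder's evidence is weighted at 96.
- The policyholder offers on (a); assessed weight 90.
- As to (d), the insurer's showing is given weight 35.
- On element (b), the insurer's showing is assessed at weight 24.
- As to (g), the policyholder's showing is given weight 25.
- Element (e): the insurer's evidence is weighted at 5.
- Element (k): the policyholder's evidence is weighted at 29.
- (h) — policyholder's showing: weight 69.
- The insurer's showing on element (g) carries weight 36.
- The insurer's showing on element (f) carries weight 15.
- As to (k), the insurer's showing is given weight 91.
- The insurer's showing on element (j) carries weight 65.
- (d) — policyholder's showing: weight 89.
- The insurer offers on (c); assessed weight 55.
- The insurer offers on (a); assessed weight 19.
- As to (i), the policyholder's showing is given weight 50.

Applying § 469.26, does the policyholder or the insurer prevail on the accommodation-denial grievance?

insurer

— Issue I —
Stage I.1 — burden on policyholder; standard: clear and convincing evidence (weight is at least 69).
    (a): 90 − 19 = 71 ≥ 69 [met]
    (b): 96 − 24 = 72 ≥ 69 [met]
  All elements met. The burden passes to the insurer.
Stage I.2 — burden on insurer; standard: the preponderance of the evidence (weight exceeds 49).
    (c): 55 > 49 [met]
  Stage I.2 carried; the final stage is satisfied.
With every stage satisfied, the insurer prevails on this issue.
— Issue II —
At Stage II.1 the policyholder must meet the balance of probabilities (weight exceeds 52): on (d) the weight is 89 less the opposing 35 gives net 54, > 52, so (d) meets the standard; on (e) the weight is 58 less the opposing 5 gives net 53, > 52, so (e) meets the standard.
  The policyholder carries Stage II.1; the insurer now bears the burden.
At Stage II.2 the insurer must meet any credible evidence (weight is at least 11): on (f) the weight is 15, which does reach 11, so (f) meets the standard; on (g) the weight is 36 less the opposing 25 gives net 11, which does reach 11, so (g) meets the standard.
  The insurer carries the last stage.
With every stage satisfied, the insurer prevails on this issue.
— Issue III —
Stage III.1 — burden on policyholder; standard: the preponderance of the evidence (weight exceeds 49).
    (h): 69 − 18 = 51 > 49 [met]
    (i): 50 > 49 [met]
  Stage III.1 is satisfied; the onus moves to the insurer.
Stage III.2 — burden on insurer; standard: a heightened civil standard (weight is at least 68).
    (j): 65 < 68 [not met]
    (k): 91 − 29 = 62 < 68 [not met]
  The insurer does not carry Stage III.2.
The policyholder prevails on this issue.
Per-issue: Issue I → insurer; Issue II → insurer; Issue III → policyholder. The policyholder must prevail on a majority of issues; overall, the insurer prevails.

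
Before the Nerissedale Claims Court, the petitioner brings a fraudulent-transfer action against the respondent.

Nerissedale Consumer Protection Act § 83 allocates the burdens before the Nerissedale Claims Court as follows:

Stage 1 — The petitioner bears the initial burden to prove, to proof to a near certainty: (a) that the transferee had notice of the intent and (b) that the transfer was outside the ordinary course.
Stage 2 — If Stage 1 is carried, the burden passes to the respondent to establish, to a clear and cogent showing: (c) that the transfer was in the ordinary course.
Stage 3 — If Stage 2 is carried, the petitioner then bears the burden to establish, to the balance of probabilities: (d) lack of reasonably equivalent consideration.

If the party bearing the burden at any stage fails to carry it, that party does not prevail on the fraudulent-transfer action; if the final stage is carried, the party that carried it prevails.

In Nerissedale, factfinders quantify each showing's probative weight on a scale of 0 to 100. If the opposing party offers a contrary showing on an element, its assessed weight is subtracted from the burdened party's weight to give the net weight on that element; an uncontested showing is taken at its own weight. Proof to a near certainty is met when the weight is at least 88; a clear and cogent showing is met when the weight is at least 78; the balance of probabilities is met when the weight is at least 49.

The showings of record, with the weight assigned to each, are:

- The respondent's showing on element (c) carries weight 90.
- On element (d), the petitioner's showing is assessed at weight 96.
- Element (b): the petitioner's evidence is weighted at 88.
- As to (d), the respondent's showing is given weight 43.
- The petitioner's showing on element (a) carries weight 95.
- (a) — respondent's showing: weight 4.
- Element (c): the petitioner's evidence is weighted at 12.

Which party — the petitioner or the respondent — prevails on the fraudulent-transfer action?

petitioner

At Stage 1 the petitioner must meet proof to a near certainty (weight is at least 88): on (a) the weight is 95 less the opposing 4 gives net 91, ≥ 88, so (a) meets the standard; on (b) the weight is 88, ≥ 88, so (b) meets the standard.
  The petitioner carries Stage 1; the respondent now bears the burden.
At Stage 2 the respondent must meet a clear and cogent showing (weight is at least 78): on (c) the weight is 90 less the opposing 12 gives net 78, ≥ 78, so (c) meets the standard.
  Stage 2 is satisfied; the onus moves to the petitioner.
At Stage 3 the petitioner must meet the balance of probabilities (weight is at least 49): on (d) the weight is 96 less the opposing 43 gives net 53, which does reach 49, so (d) meets the standard.
  The petitioner carries the last stage.
All stages carried — the petitioner prevails.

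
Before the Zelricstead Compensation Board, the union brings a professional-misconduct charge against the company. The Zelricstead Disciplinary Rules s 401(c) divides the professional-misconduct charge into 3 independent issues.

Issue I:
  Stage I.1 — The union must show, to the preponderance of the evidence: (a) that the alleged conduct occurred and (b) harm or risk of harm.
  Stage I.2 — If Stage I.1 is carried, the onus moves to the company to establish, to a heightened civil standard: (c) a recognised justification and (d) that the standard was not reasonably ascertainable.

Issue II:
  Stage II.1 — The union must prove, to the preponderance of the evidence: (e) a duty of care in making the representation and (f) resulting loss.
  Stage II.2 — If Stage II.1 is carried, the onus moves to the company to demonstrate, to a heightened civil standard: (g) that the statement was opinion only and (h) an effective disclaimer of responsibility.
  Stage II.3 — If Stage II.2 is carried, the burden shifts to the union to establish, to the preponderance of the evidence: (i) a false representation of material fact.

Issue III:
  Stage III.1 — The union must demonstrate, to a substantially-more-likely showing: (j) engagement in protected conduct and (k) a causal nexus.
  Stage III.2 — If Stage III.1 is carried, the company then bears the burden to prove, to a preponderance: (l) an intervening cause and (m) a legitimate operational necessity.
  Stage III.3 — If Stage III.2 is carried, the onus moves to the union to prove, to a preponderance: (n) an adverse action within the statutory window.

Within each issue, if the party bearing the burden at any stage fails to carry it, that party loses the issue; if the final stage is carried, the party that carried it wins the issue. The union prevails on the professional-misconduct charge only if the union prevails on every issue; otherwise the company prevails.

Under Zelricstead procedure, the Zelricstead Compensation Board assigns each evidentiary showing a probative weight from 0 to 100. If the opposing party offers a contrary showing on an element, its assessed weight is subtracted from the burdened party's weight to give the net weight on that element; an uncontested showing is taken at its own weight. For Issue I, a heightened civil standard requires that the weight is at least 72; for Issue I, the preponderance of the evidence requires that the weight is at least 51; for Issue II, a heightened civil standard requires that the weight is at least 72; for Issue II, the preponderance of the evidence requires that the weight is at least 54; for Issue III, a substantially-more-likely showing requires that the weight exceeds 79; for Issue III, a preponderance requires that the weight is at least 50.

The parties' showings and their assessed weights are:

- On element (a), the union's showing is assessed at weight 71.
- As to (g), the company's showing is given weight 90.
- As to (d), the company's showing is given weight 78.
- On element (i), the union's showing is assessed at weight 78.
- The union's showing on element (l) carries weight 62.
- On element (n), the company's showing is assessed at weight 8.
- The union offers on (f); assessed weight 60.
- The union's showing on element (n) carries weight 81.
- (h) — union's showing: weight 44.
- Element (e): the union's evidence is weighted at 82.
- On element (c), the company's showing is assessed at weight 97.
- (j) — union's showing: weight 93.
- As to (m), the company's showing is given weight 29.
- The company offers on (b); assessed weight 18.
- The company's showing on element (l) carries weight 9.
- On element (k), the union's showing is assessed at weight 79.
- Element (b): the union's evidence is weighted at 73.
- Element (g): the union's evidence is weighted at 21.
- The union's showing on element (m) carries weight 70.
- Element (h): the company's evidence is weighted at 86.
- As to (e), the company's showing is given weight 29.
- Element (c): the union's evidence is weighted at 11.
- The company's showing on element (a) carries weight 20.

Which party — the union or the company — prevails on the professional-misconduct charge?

— Issue I —
At Stage I.1 the union must meet the preponderance of the evidence (weight is at least 51): on (a) the weight is 71 less the opposing 20 gives net 51, which does reach 51, so (a) meets the standard; on (b) the weight is 73 less the opposing 18 gives net 55, ≥ 51, so (b) meets the standard.
  All elements met. The burden passes to the company.
At Stage I.2 the company must meet a heightened civil standard (weight is at least 72): on (c) the weight is 97 less the opposing 11 gives net 86, ≥ 72, so (c) meets the standard; on (d) the weight is 78, ≥ 72, so (d) meets the standard.
  The company carries the last stage.
Every stage carried; the company prevails on this issue.
— Issue II —
Stage II.1 (union, the preponderance of the evidence, weight is at least 54): (e) net 82−29=53 < 54 — fails; (f) 60 ≥ 54 — meets.
  The union does not carry Stage II.1.
The analysis ends at Stage II.1; the company prevails on this issue.
— Issue III —
At Stage III.1 the union must meet a substantially-more-likely showing (weight exceeds 79): on (j) the weight is 93, > 79, so (j) meets the standard; on (k) the weight is 79, ≤ 79, so (k) does not meet the standard.
  The union does not carry Stage III.1.
So the company prevails on this issue.
Per-issue: Issue I → company; Issue II → company; Issue III → company. The union must prevail on every issue; overall, the company prevails.

company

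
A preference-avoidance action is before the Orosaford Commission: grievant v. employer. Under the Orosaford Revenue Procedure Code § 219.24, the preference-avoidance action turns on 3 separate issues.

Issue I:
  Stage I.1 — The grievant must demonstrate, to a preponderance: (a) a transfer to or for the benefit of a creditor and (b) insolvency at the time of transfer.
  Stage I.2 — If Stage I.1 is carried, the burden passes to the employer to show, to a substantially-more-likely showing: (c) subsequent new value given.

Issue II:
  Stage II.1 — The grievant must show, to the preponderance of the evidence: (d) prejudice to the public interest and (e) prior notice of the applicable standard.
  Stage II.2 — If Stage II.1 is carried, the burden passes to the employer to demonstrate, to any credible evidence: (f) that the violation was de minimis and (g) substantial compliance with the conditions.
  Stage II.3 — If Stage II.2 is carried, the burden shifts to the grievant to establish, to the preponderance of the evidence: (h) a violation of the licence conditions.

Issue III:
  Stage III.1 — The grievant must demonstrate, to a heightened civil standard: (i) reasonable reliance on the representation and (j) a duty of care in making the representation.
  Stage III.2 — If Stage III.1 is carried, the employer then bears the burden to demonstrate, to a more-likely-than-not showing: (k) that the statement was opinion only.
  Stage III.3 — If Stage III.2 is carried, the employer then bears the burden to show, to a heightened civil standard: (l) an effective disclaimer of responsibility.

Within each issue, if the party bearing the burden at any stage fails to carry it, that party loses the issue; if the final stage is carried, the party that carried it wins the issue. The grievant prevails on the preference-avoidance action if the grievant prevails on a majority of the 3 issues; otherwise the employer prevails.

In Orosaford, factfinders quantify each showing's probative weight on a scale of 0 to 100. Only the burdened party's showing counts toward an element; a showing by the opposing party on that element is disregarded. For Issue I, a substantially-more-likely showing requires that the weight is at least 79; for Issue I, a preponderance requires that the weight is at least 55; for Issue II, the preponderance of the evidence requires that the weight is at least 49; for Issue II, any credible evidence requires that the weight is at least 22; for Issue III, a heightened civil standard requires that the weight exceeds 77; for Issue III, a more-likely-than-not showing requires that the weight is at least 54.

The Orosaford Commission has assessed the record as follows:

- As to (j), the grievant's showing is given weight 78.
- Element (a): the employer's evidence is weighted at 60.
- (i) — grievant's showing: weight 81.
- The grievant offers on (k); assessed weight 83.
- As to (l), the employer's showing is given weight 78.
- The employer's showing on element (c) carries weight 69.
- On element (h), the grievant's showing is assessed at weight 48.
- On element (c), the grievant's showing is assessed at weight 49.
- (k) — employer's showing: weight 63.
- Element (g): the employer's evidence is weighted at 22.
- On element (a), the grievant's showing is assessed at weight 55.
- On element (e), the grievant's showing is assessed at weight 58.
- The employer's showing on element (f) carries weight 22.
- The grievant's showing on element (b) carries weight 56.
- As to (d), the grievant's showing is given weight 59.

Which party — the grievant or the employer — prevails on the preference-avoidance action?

— Issue I —
At Stage I.1 the grievant must meet a preponderance (weight is at least 55): on (a) the weight is 55 (the employer's 60 is given no effect), which does reach 55, so (a) meets the standard; on (b) the weight is 56, which does reach 55, so (b) meets the standard.
  Stage I.1 is satisfied; the onus moves to the employer.
At Stage I.2 the employer must meet a substantially-more-likely showing (weight is at least 79): on (c) the weight is 69 (the grievant's 49 is given no effect), which does not reach 79, so (c) does not meet the standard.
  Not every element is met, so the employer fails to carry Stage I.2.
The analysis ends at Stage I.2; the grievant prevails on this issue.
— Issue II —
Stage II.1 (grievant, the preponderance of the evidence, weight is at least 49): (d) 59 ≥ 49 — meets; (e) 58 ≥ 49 — meets.
  All elements met. The burden passes to the employer.
Stage II.2 (employer, any credible evidence, weight is at least 22): (f) 22 ≥ 22 — meets; (g) 22 ≥ 22 — meets.
  The employer carries Stage II.2; the grievant now bears the burden.
Stage II.3 (grievant, the preponderance of the evidence, weight is at least 49): (h) 48 < 49 — fails.
  Stage II.3 not carried; the grievant fails its burden.
The employer prevails on this issue.
— Issue III —
Stage III.1 (grievant, a heightened civil standard, weight exceeds 77): (i) 81 > 77 — meets; (j) 78 > 77 — meets.
  Stage III.1 carried; the burden shifts to the employer.
Stage III.2 (employer, a more-likely-than-not showing, weight is at least 54): (k) 63 (grievant's 83 disregarded) ≥ 54 — meets.
  All elements met. The employer retains the burden for Stage III.3.
Stage III.3 (employer, a heightened civil standard, weight exceeds 77): (l) 78 > 77 — meets.
  All elements met at the final stage.
Every stage carried; the employer prevails on this issue.
Per-issue: Issue I → grievant; Issue II → employer; Issue III → employer. The grievant must prevail on a majority of issues; overall, the employer prevails.

employer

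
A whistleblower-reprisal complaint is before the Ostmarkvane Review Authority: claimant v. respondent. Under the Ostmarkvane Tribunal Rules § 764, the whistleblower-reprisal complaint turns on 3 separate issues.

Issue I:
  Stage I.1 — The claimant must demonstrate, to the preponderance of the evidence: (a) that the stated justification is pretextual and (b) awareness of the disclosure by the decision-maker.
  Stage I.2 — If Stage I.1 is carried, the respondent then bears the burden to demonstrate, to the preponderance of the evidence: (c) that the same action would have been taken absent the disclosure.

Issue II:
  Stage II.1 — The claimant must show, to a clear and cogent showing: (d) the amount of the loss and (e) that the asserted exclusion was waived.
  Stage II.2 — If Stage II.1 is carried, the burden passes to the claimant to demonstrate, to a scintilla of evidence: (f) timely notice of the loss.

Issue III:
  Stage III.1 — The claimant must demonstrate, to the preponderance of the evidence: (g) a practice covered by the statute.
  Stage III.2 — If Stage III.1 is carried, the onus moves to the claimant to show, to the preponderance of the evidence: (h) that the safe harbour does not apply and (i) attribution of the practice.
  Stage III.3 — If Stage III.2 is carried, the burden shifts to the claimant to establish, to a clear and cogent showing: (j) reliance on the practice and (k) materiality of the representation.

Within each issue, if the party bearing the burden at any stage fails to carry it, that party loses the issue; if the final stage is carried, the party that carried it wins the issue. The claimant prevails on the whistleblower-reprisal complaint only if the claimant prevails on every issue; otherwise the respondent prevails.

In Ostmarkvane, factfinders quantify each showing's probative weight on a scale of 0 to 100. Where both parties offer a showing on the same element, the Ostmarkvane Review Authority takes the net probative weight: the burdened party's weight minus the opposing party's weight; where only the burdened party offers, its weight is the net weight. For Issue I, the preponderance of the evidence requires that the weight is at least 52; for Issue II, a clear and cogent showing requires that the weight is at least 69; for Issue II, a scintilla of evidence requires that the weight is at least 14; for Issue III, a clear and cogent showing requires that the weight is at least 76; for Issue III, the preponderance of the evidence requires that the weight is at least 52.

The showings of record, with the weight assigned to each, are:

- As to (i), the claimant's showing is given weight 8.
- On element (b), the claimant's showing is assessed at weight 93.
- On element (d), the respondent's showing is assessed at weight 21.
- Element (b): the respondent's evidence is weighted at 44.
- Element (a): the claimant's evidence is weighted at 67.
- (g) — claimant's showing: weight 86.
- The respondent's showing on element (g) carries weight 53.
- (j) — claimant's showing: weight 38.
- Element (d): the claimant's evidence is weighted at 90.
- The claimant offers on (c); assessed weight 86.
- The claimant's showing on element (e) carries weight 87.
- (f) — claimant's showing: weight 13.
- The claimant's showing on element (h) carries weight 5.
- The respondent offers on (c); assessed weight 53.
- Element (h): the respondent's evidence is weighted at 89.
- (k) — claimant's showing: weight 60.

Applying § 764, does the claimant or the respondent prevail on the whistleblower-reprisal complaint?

respondent

— Issue I —
Stage I.1 — burden on claimant; standard: the preponderance of the evidence (weight is at least 52).
    (a): 67 ≥ 52 [met]
    (b): 93 − 44 = 49 < 52 [not met]
  Stage I.1 not carried; the claimant fails its burden.
The analysis ends at Stage I.1; the respondent prevails on this issue.
— Issue II —
Stage II.1 — burden on claimant; standard: a clear and cogent showing (weight is at least 69).
    (d): 90 − 21 = 69 ≥ 69 [met]
    (e): 87 ≥ 69 [met]
  Stage II.1 is satisfied; the claimant continues to bear the burden.
Stage II.2 — burden on claimant; standard: a scintilla of evidence (weight is at least 14).
    (f): 13 < 14 [not met]
  The claimant does not carry Stage II.2.
The respondent prevails on this issue.
— Issue III —
Stage III.1 — burden on claimant; standard: the preponderance of the evidence (weight is at least 52).
    (g): 86 − 53 = 33 < 52 [not met]
  Not every element is met, so the claimant fails to carry Stage III.1.
So the respondent prevails on this issue.
Per-issue: Issue I → respondent; Issue II → respondent; Issue III → respondent. The claimant must prevail on every issue; overall, the respondent prevails.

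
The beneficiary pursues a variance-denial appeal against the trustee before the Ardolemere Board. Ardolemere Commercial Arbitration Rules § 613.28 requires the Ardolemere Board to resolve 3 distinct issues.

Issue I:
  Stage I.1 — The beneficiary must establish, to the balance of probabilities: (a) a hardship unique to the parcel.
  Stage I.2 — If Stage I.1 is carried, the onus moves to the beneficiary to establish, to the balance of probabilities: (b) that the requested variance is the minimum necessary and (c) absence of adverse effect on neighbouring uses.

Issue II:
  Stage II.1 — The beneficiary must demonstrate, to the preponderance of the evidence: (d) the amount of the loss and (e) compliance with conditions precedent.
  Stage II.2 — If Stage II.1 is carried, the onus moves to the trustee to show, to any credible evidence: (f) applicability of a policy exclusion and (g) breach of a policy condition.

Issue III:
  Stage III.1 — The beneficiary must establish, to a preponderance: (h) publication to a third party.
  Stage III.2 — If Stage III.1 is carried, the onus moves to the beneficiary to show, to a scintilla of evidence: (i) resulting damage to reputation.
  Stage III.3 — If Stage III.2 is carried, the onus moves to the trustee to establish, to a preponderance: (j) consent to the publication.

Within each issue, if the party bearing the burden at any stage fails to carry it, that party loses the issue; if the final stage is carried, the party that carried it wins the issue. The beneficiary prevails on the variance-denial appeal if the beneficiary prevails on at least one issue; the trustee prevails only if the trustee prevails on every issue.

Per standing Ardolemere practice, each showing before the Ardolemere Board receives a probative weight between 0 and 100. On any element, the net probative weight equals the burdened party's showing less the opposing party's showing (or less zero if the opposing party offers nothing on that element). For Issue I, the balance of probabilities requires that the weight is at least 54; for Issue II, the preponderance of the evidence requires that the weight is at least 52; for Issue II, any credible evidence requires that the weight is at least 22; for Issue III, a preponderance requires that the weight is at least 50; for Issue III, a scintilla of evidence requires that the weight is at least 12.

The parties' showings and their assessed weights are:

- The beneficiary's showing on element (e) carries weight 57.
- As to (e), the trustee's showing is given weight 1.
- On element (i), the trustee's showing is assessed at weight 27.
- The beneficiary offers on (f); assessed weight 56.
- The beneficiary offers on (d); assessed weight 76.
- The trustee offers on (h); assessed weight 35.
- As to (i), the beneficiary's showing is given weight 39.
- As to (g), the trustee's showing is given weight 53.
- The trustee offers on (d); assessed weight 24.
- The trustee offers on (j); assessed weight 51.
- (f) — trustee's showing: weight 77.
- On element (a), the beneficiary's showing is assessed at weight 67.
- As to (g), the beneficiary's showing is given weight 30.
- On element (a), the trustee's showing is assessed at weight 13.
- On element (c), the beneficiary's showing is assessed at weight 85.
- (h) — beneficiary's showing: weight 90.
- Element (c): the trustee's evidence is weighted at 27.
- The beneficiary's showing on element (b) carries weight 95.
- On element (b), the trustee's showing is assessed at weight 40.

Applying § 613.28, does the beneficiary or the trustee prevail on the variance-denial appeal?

beneficiary

— Issue I —
At Stage I.1 the beneficiary must meet the balance of probabilities (weight is at least 54): on (a) the weight is 67 less the opposing 13 gives net 54, ≥ 54, so (a) meets the standard.
  Stage I.1 carried; the burden remains with the beneficiary.
At Stage I.2 the beneficiary must meet the balance of probabilities (weight is at least 54): on (b) the weight is 95 less the opposing 40 gives net 55, ≥ 54, so (b) meets the standard; on (c) the weight is 85 less the opposing 27 gives net 58, which does reach 54, so (c) meets the standard.
  All elements met at the final stage.
All stages carried — the beneficiary prevails on this issue.
— Issue II —
Stage II.1 — burden on beneficiary; standard: the preponderance of the evidence (weight is at least 52).
    (d): 76 − 24 = 52 ≥ 52 [met]
    (e): 57 − 1 = 56 ≥ 52 [met]
  The beneficiary carries Stage II.1; the trustee now bears the burden.
Stage II.2 — burden on trustee; standard: any credible evidence (weight is at least 22).
    (f): 77 − 56 = 21 < 22 [not met]
    (g): 53 − 30 = 23 ≥ 22 [met]
  Stage II.2 not carried; the trustee fails its burden.
The analysis ends at Stage II.2; the beneficiary prevails on this issue.
— Issue III —
Stage III.1 (beneficiary, a preponderance, weight is at least 50): (h) net 90−35=55 ≥ 50 — meets.
  Stage III.1 is satisfied; the beneficiary continues to bear the burden.
Stage III.2 (beneficiary, a scintilla of evidence, weight is at least 12): (i) net 39−27=12 ≥ 12 — meets.
  Stage III.2 is satisfied; the onus moves to the trustee.
Stage III.3 (trustee, a preponderance, weight is at least 50): (j) 51 ≥ 50 — meets.
  Stage III.3 carried; the final stage is satisfied.
Every stage carried; the trustee prevails on this issue.
Per-issue: Issue I → beneficiary; Issue II → beneficiary; Issue III → trustee. The beneficiary must prevail on at least one issue; overall, the beneficiary prevails.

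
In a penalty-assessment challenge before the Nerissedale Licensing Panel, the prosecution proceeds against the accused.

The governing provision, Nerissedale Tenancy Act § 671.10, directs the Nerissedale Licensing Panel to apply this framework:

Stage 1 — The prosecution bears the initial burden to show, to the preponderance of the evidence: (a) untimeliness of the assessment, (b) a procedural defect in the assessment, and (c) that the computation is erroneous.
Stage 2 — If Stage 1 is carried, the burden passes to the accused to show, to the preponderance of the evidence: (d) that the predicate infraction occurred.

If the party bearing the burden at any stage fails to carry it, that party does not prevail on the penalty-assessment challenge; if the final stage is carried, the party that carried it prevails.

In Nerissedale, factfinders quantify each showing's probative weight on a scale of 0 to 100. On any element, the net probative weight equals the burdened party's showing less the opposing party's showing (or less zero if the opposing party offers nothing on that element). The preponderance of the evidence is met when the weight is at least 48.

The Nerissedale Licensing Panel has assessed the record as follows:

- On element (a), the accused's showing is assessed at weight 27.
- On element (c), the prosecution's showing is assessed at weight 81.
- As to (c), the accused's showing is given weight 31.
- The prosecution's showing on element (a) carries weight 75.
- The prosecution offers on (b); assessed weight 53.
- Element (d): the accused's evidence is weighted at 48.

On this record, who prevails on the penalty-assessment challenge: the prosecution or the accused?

accused

At Stage 1 the prosecution must meet the preponderance of the evidence (weight is at least 48): on (a) the weight is 75 less the opposing 27 gives net 48, ≥ 48, so (a) meets the standard; on (b) the weight is 53, which does reach 48, so (b) meets the standard; on (c) the weight is 81 less the opposing 31 gives net 50, which does reach 48, so (c) meets the standard.
  Stage 1 carried; the burden shifts to the accused.
At Stage 2 the accused must meet the preponderance of the evidence (weight is at least 48): on (d) the weight is 48, which does reach 48, so (d) meets the standard.
  All elements met at the final stage.
With every stage satisfied, the accused prevails.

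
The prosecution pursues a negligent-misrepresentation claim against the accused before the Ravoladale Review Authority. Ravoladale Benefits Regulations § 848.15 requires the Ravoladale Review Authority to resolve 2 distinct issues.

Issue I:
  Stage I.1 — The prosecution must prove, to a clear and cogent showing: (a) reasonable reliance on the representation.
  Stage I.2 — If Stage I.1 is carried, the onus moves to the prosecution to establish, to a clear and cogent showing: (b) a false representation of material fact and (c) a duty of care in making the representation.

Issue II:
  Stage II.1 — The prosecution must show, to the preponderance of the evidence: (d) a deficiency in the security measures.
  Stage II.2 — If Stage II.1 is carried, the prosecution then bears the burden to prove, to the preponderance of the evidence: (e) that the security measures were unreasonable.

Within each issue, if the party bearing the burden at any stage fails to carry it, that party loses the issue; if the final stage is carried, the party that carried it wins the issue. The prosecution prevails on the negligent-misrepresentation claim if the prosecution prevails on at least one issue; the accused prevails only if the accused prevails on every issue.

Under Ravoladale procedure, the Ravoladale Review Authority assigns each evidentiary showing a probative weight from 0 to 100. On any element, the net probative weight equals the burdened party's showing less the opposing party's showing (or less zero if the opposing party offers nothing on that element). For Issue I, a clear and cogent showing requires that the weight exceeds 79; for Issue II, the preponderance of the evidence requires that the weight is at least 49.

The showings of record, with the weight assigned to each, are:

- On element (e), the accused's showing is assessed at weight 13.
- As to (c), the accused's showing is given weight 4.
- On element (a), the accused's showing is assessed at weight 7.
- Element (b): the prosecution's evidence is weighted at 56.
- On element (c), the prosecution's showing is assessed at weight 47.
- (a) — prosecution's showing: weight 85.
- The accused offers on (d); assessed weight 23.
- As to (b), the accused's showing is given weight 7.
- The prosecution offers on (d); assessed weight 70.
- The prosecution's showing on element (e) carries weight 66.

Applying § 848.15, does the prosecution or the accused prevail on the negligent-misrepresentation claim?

accused

— Issue I —
Stage I.1 — burden on prosecution; standard: a clear and cogent showing (weight exceeds 79).
    (a): 85 − 7 = 78 ≤ 79 [not met]
  Not every element is met, so the prosecution fails to carry Stage I.1.
The accused prevails on this issue.
— Issue II —
At Stage II.1 the prosecution must meet the preponderance of the evidence (weight is at least 49): on (d) the weight is 70 less the opposing 23 gives net 47, which does not reach 49, so (d) does not meet the standard.
  Not every element is met, so the prosecution fails to carry Stage II.1.
So the accused prevails on this issue.
Per-issue: Issue I → accused; Issue II → accused. The prosecution must prevail on at least one issue; overall, the accused prevails.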